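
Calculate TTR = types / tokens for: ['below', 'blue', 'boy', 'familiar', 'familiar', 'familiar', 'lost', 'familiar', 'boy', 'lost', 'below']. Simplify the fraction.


Tokens: 11
Unique types: ('below', 'blue', 'boy', 'familiar', 'lost') = 5
TTR = 5/11
Already in lowest terms.

5/11


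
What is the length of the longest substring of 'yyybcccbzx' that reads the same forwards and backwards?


Scanning 'yyybcccbzx' for palindromic substrings.
Substring at positions 3-7: 'bcccb'.
Check: reverse('bcccb') = 'bcccb' -> palindrome confirmed.
Neighbouring characters ('y' / 'z') break symmetry, so it cannot extend further.
No longer palindromic substring exists; longest length = 5

5


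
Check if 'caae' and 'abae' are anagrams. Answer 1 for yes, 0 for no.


Sort characters of 'caae': 'aace'
Sort characters of 'abae': 'aabe'
Sorted forms differ -> they are NOT anagrams
Result: 0

0


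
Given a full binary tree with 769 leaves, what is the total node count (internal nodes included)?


Leaf nodes (terminals): 769
Internal nodes = n - 1 = 769 - 1 = 768
Total = leaves + internal = 769 + 768 = 1537

1537


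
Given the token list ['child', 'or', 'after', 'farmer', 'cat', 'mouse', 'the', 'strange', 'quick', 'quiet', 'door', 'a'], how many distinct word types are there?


Listing all tokens and tracking unique types:
  Token 1: 'child' -> NEW (unique so far: 1)
  Token 2: 'or' -> NEW (unique so far: 2)
  Token 3: 'after' -> NEW (unique so far: 3)
  Token 4: 'farmer' -> NEW (unique so far: 4)
  Token 5: 'cat' -> NEW (unique so far: 5)
  Token 6: 'mouse' -> NEW (unique so far: 6)
  Token 7: 'the' -> NEW (unique so far: 7)
  Token 8: 'strange' -> NEW (unique so far: 8)
  Token 9: 'quick' -> NEW (unique so far: 9)
  Token 10: 'quiet' -> NEW (unique so far: 10)
  Token 11: 'door' -> NEW (unique so far: 11)
  Token 12: 'a' -> NEW (unique so far: 12)
Unique types: ('a', 'after', 'cat', 'child', 'door', 'farmer', 'mouse', 'or', 'quick', 'quiet', 'strange', 'the')
Vocabulary size: 12

12


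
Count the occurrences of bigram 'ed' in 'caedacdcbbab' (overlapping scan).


Scanning 'caedacdcbbab' for bigram 'ed':
  Position 0: 'ca' -> no
  Position 1: 'ae' -> no
  Position 2: 'ed' -> MATCH
  Position 3: 'da' -> no
  Position 4: 'ac' -> no
  Position 5: 'cd' -> no
  Position 6: 'dc' -> no
  Position 7: 'cb' -> no
  Position 8: 'bb' -> no
  Position 9: 'ba' -> no
  Position 10: 'ab' -> no
Total matches: 1

1


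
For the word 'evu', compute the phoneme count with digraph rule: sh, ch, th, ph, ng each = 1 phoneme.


Parsing 'evu' greedily, digraphs first:
  'e' -> vowel phoneme (phonemes so far: 1)
  'v' -> consonant phoneme (phonemes so far: 2)
  'u' -> vowel phoneme (phonemes so far: 3)
Total phonemes: 3

3


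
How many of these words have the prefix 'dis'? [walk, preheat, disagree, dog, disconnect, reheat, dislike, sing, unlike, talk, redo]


Checking each word for prefix 'dis':
  'walk' -> no (count: 0)
  'preheat' -> no (count: 0)
  'disagree' -> YES, starts with 'dis' (count: 1)
  'dog' -> no (count: 1)
  'disconnect' -> YES, starts with 'dis' (count: 2)
  'reheat' -> no (count: 2)
  'dislike' -> YES, starts with 'dis' (count: 3)
  'sing' -> no (count: 3)
  'unlike' -> no (count: 3)
  'talk' -> no (count: 3)
  'redo' -> no (count: 3)
Total with prefix 'dis': 3

3


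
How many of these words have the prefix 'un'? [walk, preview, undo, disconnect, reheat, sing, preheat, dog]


Checking each word for prefix 'un':
  'walk' -> no (count: 0)
  'preview' -> no (count: 0)
  'undo' -> YES, starts with 'un' (count: 1)
  'disconnect' -> no (count: 1)
  'reheat' -> no (count: 1)
  'sing' -> no (count: 1)
  'preheat' -> no (count: 1)
  'dog' -> no (count: 1)
Total with prefix 'un': 1

1


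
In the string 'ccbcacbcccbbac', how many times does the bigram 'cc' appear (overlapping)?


Scanning 'ccbcacbcccbbac' for bigram 'cc':
  Position 0: 'cc' -> MATCH
  Position 1: 'cb' -> no
  Position 2: 'bc' -> no
  Position 3: 'ca' -> no
  Position 4: 'ac' -> no
  Position 5: 'cb' -> no
  Position 6: 'bc' -> no
  Position 7: 'cc' -> MATCH
  Position 8: 'cc' -> MATCH
  Position 9: 'cb' -> no
  Position 10: 'bb' -> no
  Position 11: 'ba' -> no
  Position 12: 'ac' -> no
Total matches: 3

3


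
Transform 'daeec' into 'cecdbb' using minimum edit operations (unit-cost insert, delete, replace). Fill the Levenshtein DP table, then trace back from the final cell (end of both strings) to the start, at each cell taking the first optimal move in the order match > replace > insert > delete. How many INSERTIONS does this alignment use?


Edit distance = 6. Backtracking from cell (5, 6) with preference match > replace > insert > delete,
then listing the resulting alignment 'daeec' -> 'cecdbb' left to right:
  Step 1: insert 'c' [insertion #1]
  Step 2: replace d->e
  Step 3: replace a->c
  Step 4: replace e->d
  Step 5: replace e->b
  Step 6: replace c->b
Total insertions: 1

1


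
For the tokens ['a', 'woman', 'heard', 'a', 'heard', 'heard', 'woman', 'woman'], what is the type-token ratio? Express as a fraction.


Tokens: 8
Unique types: ('a', 'heard', 'woman') = 3
TTR = 3/8
Already in lowest terms.

3/8


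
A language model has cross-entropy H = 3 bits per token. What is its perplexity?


Perplexity formula: PP = 2^H
H = 3
PP = 2^3
Steps: 2^1 = 2, 2^2 = 4, 2^3 = 8
PP = 8

8


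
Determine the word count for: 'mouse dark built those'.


Counting words by splitting on spaces:
  Word 1: 'mouse'
  Word 2: 'dark'
  Word 3: 'built'
  Word 4: 'those'
Total words: 4

4


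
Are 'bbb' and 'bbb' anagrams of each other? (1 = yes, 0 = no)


Sort characters of 'bbb': 'bbb'
Sort characters of 'bbb': 'bbb'
Sorted forms match -> they ARE anagrams
Result: 1

1


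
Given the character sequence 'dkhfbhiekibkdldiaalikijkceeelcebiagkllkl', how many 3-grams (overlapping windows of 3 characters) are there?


String 'dkhfbhiekibkdldiaalikijkceeelcebiagkllkl' has length L = 40.
Number of overlapping n-grams = L - n + 1
Substituting: 40 - 3 + 1 = 38

38


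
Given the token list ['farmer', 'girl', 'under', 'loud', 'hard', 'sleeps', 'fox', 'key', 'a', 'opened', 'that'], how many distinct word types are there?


Listing all tokens and tracking unique types:
  Token 1: 'farmer' -> NEW (unique so far: 1)
  Token 2: 'girl' -> NEW (unique so far: 2)
  Token 3: 'under' -> NEW (unique so far: 3)
  Token 4: 'loud' -> NEW (unique so far: 4)
  Token 5: 'hard' -> NEW (unique so far: 5)
  Token 6: 'sleeps' -> NEW (unique so far: 6)
  Token 7: 'fox' -> NEW (unique so far: 7)
  Token 8: 'key' -> NEW (unique so far: 8)
  Token 9: 'a' -> NEW (unique so far: 9)
  Token 10: 'opened' -> NEW (unique so far: 10)
  Token 11: 'that' -> NEW (unique so far: 11)
Unique types: ('a', 'farmer', 'fox', 'girl', 'hard', 'key', 'loud', 'opened', 'sleeps', 'that', 'under')
Vocabulary size: 11

11


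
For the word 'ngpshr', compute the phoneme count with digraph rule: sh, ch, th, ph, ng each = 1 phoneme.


Parsing 'ngpshr' greedily, digraphs first:
  'ng' -> digraph (1 consonant phoneme) (phonemes so far: 1)
  'p' -> consonant phoneme (phonemes so far: 2)
  'sh' -> digraph (1 consonant phoneme) (phonemes so far: 3)
  'r' -> consonant phoneme (phonemes so far: 4)
Total phonemes: 4

4


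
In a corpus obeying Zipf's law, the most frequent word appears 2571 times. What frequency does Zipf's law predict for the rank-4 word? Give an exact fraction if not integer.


Zipf's law: freq(rank) = f1 / rank
f1 = 2571, rank = 4
freq = 2571 / 4
GCD(2571, 4) = 1
Simplified: 2571/4

2571/4


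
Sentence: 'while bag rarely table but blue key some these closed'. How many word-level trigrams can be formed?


Word trigrams from [10] words:
  Trigram 1: (while bag rarely)
  Trigram 2: (bag rarely table)
  Trigram 3: (rarely table but)
  Trigram 4: (table but blue)
  Trigram 5: (but blue key)
  Trigram 6: (blue key some)
  Trigram 7: (key some these)
  Trigram 8: (some these closed)
Total word trigrams: 10 - 2 = 8

8


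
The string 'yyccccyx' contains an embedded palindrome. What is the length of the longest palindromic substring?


Scanning 'yyccccyx' for palindromic substrings.
Substring at positions 1-6: 'yccccy'.
Check: reverse('yccccy') = 'yccccy' -> palindrome confirmed.
Neighbouring characters ('y' / 'x') break symmetry, so it cannot extend further.
No longer palindromic substring exists; longest length = 6

6


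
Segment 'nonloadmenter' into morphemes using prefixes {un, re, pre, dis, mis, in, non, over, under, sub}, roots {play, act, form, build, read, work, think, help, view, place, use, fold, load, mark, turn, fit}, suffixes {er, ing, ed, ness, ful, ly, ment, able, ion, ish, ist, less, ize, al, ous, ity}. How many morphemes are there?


Segmenting 'nonloadmenter' against the inventory:
  'non' -> prefix (morpheme 1)
  'load' -> root (morpheme 2)
  'ment' -> suffix (morpheme 3)
  'er' -> suffix (morpheme 4)
Total morphemes: 4

4


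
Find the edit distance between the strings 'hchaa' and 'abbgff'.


Building DP table for s1='hchaa' (len 5) and s2='abbgff' (len 6):
       a  b  b  g  f  f
    0  1  2  3  4  5  6
  h 1  1  2  3  4  5  6
  c 2  2  2  3  4  5  6
  h 3  3  3  3  4  5  6
  a 4  3  4  4  4  5  6
  a 5  4  4  5  5  5  6
Edit distance = dp[5][6] = 6

6


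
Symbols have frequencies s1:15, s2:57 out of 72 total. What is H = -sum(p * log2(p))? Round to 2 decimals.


Computing entropy H = -sum(p_i * log2(p_i)):
  s1: p = 15/72 = 0.2083, -p*log2(p) = 0.4715
  s2: p = 57/72 = 0.7917, -p*log2(p) = 0.2668
H = sum of terms = 0.7383
Rounded to 2 decimals: 0.74

0.74


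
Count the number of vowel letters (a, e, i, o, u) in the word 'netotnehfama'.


Scanning each character of 'netotnehfama':
  Position 1: 'n' -> consonant (running count: 0)
  Position 2: 'e' -> vowel (running count: 1)
  Position 3: 't' -> consonant (running count: 1)
  Position 4: 'o' -> vowel (running count: 2)
  Position 5: 't' -> consonant (running count: 2)
  Position 6: 'n' -> consonant (running count: 2)
  Position 7: 'e' -> vowel (running count: 3)
  Position 8: 'h' -> consonant (running count: 3)
  Position 9: 'f' -> consonant (running count: 3)
  Position 10: 'a' -> vowel (running count: 4)
  Position 11: 'm' -> consonant (running count: 4)
  Position 12: 'a' -> vowel (running count: 5)
Total vowels: 5

5


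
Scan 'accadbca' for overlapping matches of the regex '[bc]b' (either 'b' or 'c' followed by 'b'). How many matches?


Pattern: [bc]b means either 'b' or 'c' followed by 'b'.
Scanning 'accadbca' position-by-position:
  Pos 0: window 'ac' -> no
  Pos 1: window 'cc' -> no
  Pos 2: window 'ca' -> no
  Pos 3: window 'ad' -> no
  Pos 4: window 'db' -> no
  Pos 5: window 'bc' -> no
  Pos 6: window 'ca' -> no
  Pos 7: window 'a' -> no
Total matches: 0

0


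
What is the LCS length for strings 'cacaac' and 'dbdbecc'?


DP table for LCS of 'cacaac' and 'dbdbecc':
       d  b  d  b  e  c  c
    0  0  0  0  0  0  0  0
  c 0  0  0  0  0  0  1  1
  a 0  0  0  0  0  0  1  1
  c 0  0  0  0  0  0  1  2
  a 0  0  0  0  0  0  1  2
  a 0  0  0  0  0  0  1  2
  c 0  0  0  0  0  0  1  2
LCS: 'cc'
LCS length = 2

2


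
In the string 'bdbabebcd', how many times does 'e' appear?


Scanning 'bdbabebcd' for 'e':
  Position 5: 'e' -> MATCH (count: 1)
Total occurrences of 'e': 1

1


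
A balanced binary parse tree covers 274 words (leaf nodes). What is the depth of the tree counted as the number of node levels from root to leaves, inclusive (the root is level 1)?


In a balanced binary tree with n leaves the deepest leaf is ceil(log2(n)) edges below the root,
so counting node levels inclusive of root and leaves gives ceil(log2(n)) + 1 levels.
log2(274) = 8.0980
ceil(8.0980) = 9
levels = 9 + 1 = 10

10


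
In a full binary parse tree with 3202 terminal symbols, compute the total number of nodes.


Leaf nodes (terminals): 3202
Internal nodes = n - 1 = 3202 - 1 = 3201
Total = leaves + internal = 3202 + 3201 = 6403

6403


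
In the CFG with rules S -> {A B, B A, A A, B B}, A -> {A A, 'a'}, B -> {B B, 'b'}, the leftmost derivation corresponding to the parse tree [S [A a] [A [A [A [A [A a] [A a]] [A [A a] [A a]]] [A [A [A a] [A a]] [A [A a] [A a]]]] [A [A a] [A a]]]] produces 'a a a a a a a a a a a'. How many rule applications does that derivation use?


Every bracketed nonterminal node [X ...] in the tree is produced by exactly one rule application.
Reading the tree off as a leftmost derivation:
  Step 1: S  =>  A A   (applied S -> A A)
  Step 2: A A  =>  a A   (applied A -> a)
  Step 3: a A  =>  a A A   (applied A -> A A)
  Step 4: a A A  =>  a A A A   (applied A -> A A)
  Step 5: a A A A  =>  a A A A A   (applied A -> A A)
  Step 6: a A A A A  =>  a A A A A A   (applied A -> A A)
  Step 7: a A A A A A  =>  a a A A A A   (applied A -> a)
  Step 8: a a A A A A  =>  a a a A A A   (applied A -> a)
  Step 9: a a a A A A  =>  a a a A A A A   (applied A -> A A)
  Step 10: a a a A A A A  =>  a a a a A A A   (applied A -> a)
  Step 11: a a a a A A A  =>  a a a a a A A   (applied A -> a)
  Step 12: a a a a a A A  =>  a a a a a A A A   (applied A -> A A)
  Step 13: a a a a a A A A  =>  a a a a a A A A A   (applied A -> A A)
  Step 14: a a a a a A A A A  =>  a a a a a a A A A   (applied A -> a)
  Step 15: a a a a a a A A A  =>  a a a a a a a A A   (applied A -> a)
  Step 16: a a a a a a a A A  =>  a a a a a a a A A A   (applied A -> A A)
  Step 17: a a a a a a a A A A  =>  a a a a a a a a A A   (applied A -> a)
  Step 18: a a a a a a a a A A  =>  a a a a a a a a a A   (applied A -> a)
  Step 19: a a a a a a a a a A  =>  a a a a a a a a a A A   (applied A -> A A)
  Step 20: a a a a a a a a a A A  =>  a a a a a a a a a a A   (applied A -> a)
  Step 21: a a a a a a a a a a A  =>  a a a a a a a a a a a   (applied A -> a)
Final yield: a a a a a a a a a a a
Total rewrite steps: 21

21


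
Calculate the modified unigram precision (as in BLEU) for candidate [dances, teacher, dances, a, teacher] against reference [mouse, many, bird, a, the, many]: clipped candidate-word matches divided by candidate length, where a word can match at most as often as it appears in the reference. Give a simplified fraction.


Reference word counts: {'a': 1, 'bird': 1, 'many': 2, 'mouse': 1, 'the': 1}
Checking each candidate word (with clipping):
  'dances' -> not in reference -> no match (matches: 0)
  'teacher' -> not in reference -> no match (matches: 0)
  'dances' -> not in reference -> no match (matches: 0)
  'a' -> in reference (ref count 1, used 1/1) -> match (matches: 1)
  'teacher' -> not in reference -> no match (matches: 1)
Clipped matches: 1, Candidate length: 5
Precision = 1/5

1/5


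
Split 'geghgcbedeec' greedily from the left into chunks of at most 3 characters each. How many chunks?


'geghgcbedeec' has 12 characters.
Chunking with max size 3:
  Chunk 1: 'geg' (positions 0-2)
  Chunk 2: 'hgc' (positions 3-5)
  Chunk 3: 'bed' (positions 6-8)
  Chunk 4: 'eec' (positions 9-11)
Total chunks: ceil(12 / 3) = 4

4


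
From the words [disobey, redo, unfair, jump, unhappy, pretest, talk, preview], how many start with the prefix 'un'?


Checking each word for prefix 'un':
  'disobey' -> no (count: 0)
  'redo' -> no (count: 0)
  'unfair' -> YES, starts with 'un' (count: 1)
  'jump' -> no (count: 1)
  'unhappy' -> YES, starts with 'un' (count: 2)
  'pretest' -> no (count: 2)
  'talk' -> no (count: 2)
  'preview' -> no (count: 2)
Total with prefix 'un': 2

2


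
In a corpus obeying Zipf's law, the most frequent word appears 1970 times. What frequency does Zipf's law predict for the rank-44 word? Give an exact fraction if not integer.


Zipf's law: freq(rank) = f1 / rank
f1 = 1970, rank = 44
freq = 1970 / 44
GCD(1970, 44) = 2
Simplified: 985/22

985/22


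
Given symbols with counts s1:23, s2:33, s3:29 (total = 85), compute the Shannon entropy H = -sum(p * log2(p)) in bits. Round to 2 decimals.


Computing entropy H = -sum(p_i * log2(p_i)):
  s1: p = 23/85 = 0.2706, -p*log2(p) = 0.5103
  s2: p = 33/85 = 0.3882, -p*log2(p) = 0.5299
  s3: p = 29/85 = 0.3412, -p*log2(p) = 0.5293
H = sum of terms = 1.5695
Rounded to 2 decimals: 1.57

1.57


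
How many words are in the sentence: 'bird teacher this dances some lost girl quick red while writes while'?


Counting words by splitting on spaces:
  Word 1: 'bird'
  Word 2: 'teacher'
  Word 3: 'this'
  Word 4: 'dances'
  Word 5: 'some'
  Word 6: 'lost'
  Word 7: 'girl'
  Word 8: 'quick'
  Word 9: 'red'
  Word 10: 'while'
  Word 11: 'writes'
  Word 12: 'while'
Total words: 12

12


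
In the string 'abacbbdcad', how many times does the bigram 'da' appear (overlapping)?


Scanning 'abacbbdcad' for bigram 'da':
  Position 0: 'ab' -> no
  Position 1: 'ba' -> no
  Position 2: 'ac' -> no
  Position 3: 'cb' -> no
  Position 4: 'bb' -> no
  Position 5: 'bd' -> no
  Position 6: 'dc' -> no
  Position 7: 'ca' -> no
  Position 8: 'ad' -> no
Total matches: 0

0


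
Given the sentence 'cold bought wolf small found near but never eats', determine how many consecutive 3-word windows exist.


Word trigrams from [9] words:
  Trigram 1: (cold bought wolf)
  Trigram 2: (bought wolf small)
  Trigram 3: (wolf small found)
  Trigram 4: (small found near)
  Trigram 5: (found near but)
  Trigram 6: (near but never)
  Trigram 7: (but never eats)
Total word trigrams: 9 - 2 = 7

7


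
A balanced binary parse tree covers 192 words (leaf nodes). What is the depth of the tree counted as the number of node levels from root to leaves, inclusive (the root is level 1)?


In a balanced binary tree with n leaves the deepest leaf is ceil(log2(n)) edges below the root,
so counting node levels inclusive of root and leaves gives ceil(log2(n)) + 1 levels.
log2(192) = 7.5850
ceil(7.5850) = 8
levels = 8 + 1 = 9

9


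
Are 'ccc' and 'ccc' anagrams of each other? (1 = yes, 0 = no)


Sort characters of 'ccc': 'ccc'
Sort characters of 'ccc': 'ccc'
Sorted forms match -> they ARE anagrams
Result: 1

1


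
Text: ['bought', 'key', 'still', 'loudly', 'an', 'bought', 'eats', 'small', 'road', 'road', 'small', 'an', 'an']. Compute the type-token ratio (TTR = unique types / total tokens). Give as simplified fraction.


Tokens: 13
Unique types: ('an', 'bought', 'eats', 'key', 'loudly', 'road', 'small', 'still') = 8
TTR = 8/13
Already in lowest terms.

8/13


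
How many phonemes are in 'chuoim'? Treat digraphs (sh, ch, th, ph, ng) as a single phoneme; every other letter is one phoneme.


Parsing 'chuoim' greedily, digraphs first:
  'ch' -> digraph (1 consonant phoneme) (phonemes so far: 1)
  'u' -> vowel phoneme (phonemes so far: 2)
  'o' -> vowel phoneme (phonemes so far: 3)
  'i' -> vowel phoneme (phonemes so far: 4)
  'm' -> consonant phoneme (phonemes so far: 5)
Total phonemes: 5

5


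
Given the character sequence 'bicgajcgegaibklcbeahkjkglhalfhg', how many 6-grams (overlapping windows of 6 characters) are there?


String 'bicgajcgegaibklcbeahkjkglhalfhg' has length L = 31.
Number of overlapping n-grams = L - n + 1
Substituting: 31 - 6 + 1 = 26

26


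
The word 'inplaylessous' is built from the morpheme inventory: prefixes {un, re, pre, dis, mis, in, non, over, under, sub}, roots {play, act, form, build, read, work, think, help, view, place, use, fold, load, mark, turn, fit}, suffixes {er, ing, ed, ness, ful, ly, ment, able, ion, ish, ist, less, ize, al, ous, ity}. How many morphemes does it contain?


Segmenting 'inplaylessous' against the inventory:
  'in' -> prefix (morpheme 1)
  'play' -> root (morpheme 2)
  'less' -> suffix (morpheme 3)
  'ous' -> suffix (morpheme 4)
Total morphemes: 4

4


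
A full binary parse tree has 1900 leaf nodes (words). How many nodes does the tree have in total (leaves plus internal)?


Leaf nodes (terminals): 1900
Internal nodes = n - 1 = 1900 - 1 = 1899
Total = leaves + internal = 1900 + 1899 = 3799

3799


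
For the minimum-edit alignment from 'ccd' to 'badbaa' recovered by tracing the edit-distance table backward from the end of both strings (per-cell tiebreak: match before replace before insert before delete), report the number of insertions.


Edit distance = 5. Backtracking from cell (3, 6) with preference match > replace > insert > delete,
then listing the resulting alignment 'ccd' -> 'badbaa' left to right:
  Step 1: replace c->b
  Step 2: replace c->a
  Step 3: keep 'd'
  Step 4: insert 'b' [insertion #1]
  Step 5: insert 'a' [insertion #2]
  Step 6: insert 'a' [insertion #3]
Total insertions: 3

3


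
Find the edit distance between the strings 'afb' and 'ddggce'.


Building DP table for s1='afb' (len 3) and s2='ddggce' (len 6):
       d  d  g  g  c  e
    0  1  2  3  4  5  6
  a 1  1  2  3  4  5  6
  f 2  2  2  3  4  5  6
  b 3  3  3  3  4  5  6
Edit distance = dp[3][6] = 6

6


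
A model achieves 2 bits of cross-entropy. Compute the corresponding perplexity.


Perplexity formula: PP = 2^H
H = 2
PP = 2^2
Steps: 2^1 = 2, 2^2 = 4
PP = 4

4


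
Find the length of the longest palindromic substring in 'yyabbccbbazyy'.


Scanning 'yyabbccbbazyy' for palindromic substrings.
Substring at positions 2-9: 'abbccbba'.
Check: reverse('abbccbba') = 'abbccbba' -> palindrome confirmed.
Neighbouring characters ('y' / 'z') break symmetry, so it cannot extend further.
No longer palindromic substring exists; longest length = 8

8


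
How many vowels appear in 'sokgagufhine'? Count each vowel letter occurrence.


Scanning each character of 'sokgagufhine':
  Position 1: 's' -> consonant (running count: 0)
  Position 2: 'o' -> vowel (running count: 1)
  Position 3: 'k' -> consonant (running count: 1)
  Position 4: 'g' -> consonant (running count: 1)
  Position 5: 'a' -> vowel (running count: 2)
  Position 6: 'g' -> consonant (running count: 2)
  Position 7: 'u' -> vowel (running count: 3)
  Position 8: 'f' -> consonant (running count: 3)
  Position 9: 'h' -> consonant (running count: 3)
  Position 10: 'i' -> vowel (running count: 4)
  Position 11: 'n' -> consonant (running count: 4)
  Position 12: 'e' -> vowel (running count: 5)
Total vowels: 5

5


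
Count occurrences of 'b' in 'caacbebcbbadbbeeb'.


Scanning 'caacbebcbbadbbeeb' for 'b':
  Position 4: 'b' -> MATCH (count: 1)
  Position 6: 'b' -> MATCH (count: 2)
  Position 8: 'b' -> MATCH (count: 3)
  Position 9: 'b' -> MATCH (count: 4)
  Position 12: 'b' -> MATCH (count: 5)
  Position 13: 'b' -> MATCH (count: 6)
  Position 16: 'b' -> MATCH (count: 7)
Total occurrences of 'b': 7

7


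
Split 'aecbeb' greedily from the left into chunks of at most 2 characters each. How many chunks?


'aecbeb' has 6 characters.
Chunking with max size 2:
  Chunk 1: 'ae' (positions 0-1)
  Chunk 2: 'cb' (positions 2-3)
  Chunk 3: 'eb' (positions 4-5)
Total chunks: ceil(6 / 2) = 3

3


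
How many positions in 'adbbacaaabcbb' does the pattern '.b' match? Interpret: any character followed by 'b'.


Pattern: .b means any character followed by 'b'.
Scanning 'adbbacaaabcbb' position-by-position:
  Pos 0: window 'ad' -> no
  Pos 1: window 'db' -> MATCH
  Pos 2: window 'bb' -> MATCH
  Pos 3: window 'ba' -> no
  Pos 4: window 'ac' -> no
  Pos 5: window 'ca' -> no
  Pos 6: window 'aa' -> no
  Pos 7: window 'aa' -> no
  Pos 8: window 'ab' -> MATCH
  Pos 9: window 'bc' -> no
  Pos 10: window 'cb' -> MATCH
  Pos 11: window 'bb' -> MATCH
  Pos 12: window 'b' -> no
Total matches: 5

5


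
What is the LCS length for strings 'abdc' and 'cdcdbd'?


DP table for LCS of 'abdc' and 'cdcdbd':
       c  d  c  d  b  d
    0  0  0  0  0  0  0
  a 0  0  0  0  0  0  0
  b 0  0  0  0  0  1  1
  d 0  0  1  1  1  1  2
  c 0  1  1  2  2  2  2
LCS: 'bd'
LCS length = 2

2


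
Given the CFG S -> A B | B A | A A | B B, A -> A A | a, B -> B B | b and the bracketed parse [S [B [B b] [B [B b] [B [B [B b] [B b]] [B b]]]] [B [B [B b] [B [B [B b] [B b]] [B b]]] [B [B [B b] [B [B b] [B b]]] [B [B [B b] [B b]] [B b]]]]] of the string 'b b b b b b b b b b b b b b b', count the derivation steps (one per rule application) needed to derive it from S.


Every bracketed nonterminal node [X ...] in the tree is produced by exactly one rule application.
Reading the tree off as a leftmost derivation:
  Step 1: S  =>  B B   (applied S -> B B)
  Step 2: B B  =>  B B B   (applied B -> B B)
  Step 3: B B B  =>  b B B   (applied B -> b)
  Step 4: b B B  =>  b B B B   (applied B -> B B)
  Step 5: b B B B  =>  b b B B   (applied B -> b)
  Step 6: b b B B  =>  b b B B B   (applied B -> B B)
  Step 7: b b B B B  =>  b b B B B B   (applied B -> B B)
  Step 8: b b B B B B  =>  b b b B B B   (applied B -> b)
  Step 9: b b b B B B  =>  b b b b B B   (applied B -> b)
  Step 10: b b b b B B  =>  b b b b b B   (applied B -> b)
  Step 11: b b b b b B  =>  b b b b b B B   (applied B -> B B)
  Step 12: b b b b b B B  =>  b b b b b B B B   (applied B -> B B)
  Step 13: b b b b b B B B  =>  b b b b b b B B   (applied B -> b)
  Step 14: b b b b b b B B  =>  b b b b b b B B B   (applied B -> B B)
  Step 15: b b b b b b B B B  =>  b b b b b b B B B B   (applied B -> B B)
  Step 16: b b b b b b B B B B  =>  b b b b b b b B B B   (applied B -> b)
  Step 17: b b b b b b b B B B  =>  b b b b b b b b B B   (applied B -> b)
  Step 18: b b b b b b b b B B  =>  b b b b b b b b b B   (applied B -> b)
  Step 19: b b b b b b b b b B  =>  b b b b b b b b b B B   (applied B -> B B)
  Step 20: b b b b b b b b b B B  =>  b b b b b b b b b B B B   (applied B -> B B)
  Step 21: b b b b b b b b b B B B  =>  b b b b b b b b b b B B   (applied B -> b)
  Step 22: b b b b b b b b b b B B  =>  b b b b b b b b b b B B B   (applied B -> B B)
  Step 23: b b b b b b b b b b B B B  =>  b b b b b b b b b b b B B   (applied B -> b)
  Step 24: b b b b b b b b b b b B B  =>  b b b b b b b b b b b b B   (applied B -> b)
  Step 25: b b b b b b b b b b b b B  =>  b b b b b b b b b b b b B B   (applied B -> B B)
  Step 26: b b b b b b b b b b b b B B  =>  b b b b b b b b b b b b B B B   (applied B -> B B)
  Step 27: b b b b b b b b b b b b B B B  =>  b b b b b b b b b b b b b B B   (applied B -> b)
  Step 28: b b b b b b b b b b b b b B B  =>  b b b b b b b b b b b b b b B   (applied B -> b)
  Step 29: b b b b b b b b b b b b b b B  =>  b b b b b b b b b b b b b b b   (applied B -> b)
Final yield: b b b b b b b b b b b b b b b
Total rewrite steps: 29

29


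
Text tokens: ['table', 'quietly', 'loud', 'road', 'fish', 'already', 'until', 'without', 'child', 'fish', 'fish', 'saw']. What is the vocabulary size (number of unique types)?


Listing all tokens and tracking unique types:
  Token 1: 'table' -> NEW (unique so far: 1)
  Token 2: 'quietly' -> NEW (unique so far: 2)
  Token 3: 'loud' -> NEW (unique so far: 3)
  Token 4: 'road' -> NEW (unique so far: 4)
  Token 5: 'fish' -> NEW (unique so far: 5)
  Token 6: 'already' -> NEW (unique so far: 6)
  Token 7: 'until' -> NEW (unique so far: 7)
  Token 8: 'without' -> NEW (unique so far: 8)
  Token 9: 'child' -> NEW (unique so far: 9)
  Token 10: 'fish' -> duplicate (unique so far: 9)
  Token 11: 'fish' -> duplicate (unique so far: 9)
  Token 12: 'saw' -> NEW (unique so far: 10)
Unique types: ('already', 'child', 'fish', 'loud', 'quietly', 'road', 'saw', 'table', 'until', 'without')
Vocabulary size: 10

10


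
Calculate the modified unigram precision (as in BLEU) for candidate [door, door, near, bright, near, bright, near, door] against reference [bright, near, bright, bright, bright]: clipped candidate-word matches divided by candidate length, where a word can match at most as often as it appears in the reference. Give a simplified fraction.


Reference word counts: {'bright': 4, 'near': 1}
Checking each candidate word (with clipping):
  'door' -> not in reference -> no match (matches: 0)
  'door' -> not in reference -> no match (matches: 0)
  'near' -> in reference (ref count 1, used 1/1) -> match (matches: 1)
  'bright' -> in reference (ref count 4, used 1/4) -> match (matches: 2)
  'near' -> ref count 1 already used up (1/1) -> clipped, no match (matches: 2)
  'bright' -> in reference (ref count 4, used 2/4) -> match (matches: 3)
  'near' -> ref count 1 already used up (1/1) -> clipped, no match (matches: 3)
  'door' -> not in reference -> no match (matches: 3)
Clipped matches: 3, Candidate length: 8
Precision = 3/8

3/8


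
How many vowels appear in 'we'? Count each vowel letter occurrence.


Scanning each character of 'we':
  Position 1: 'w' -> consonant (running count: 0)
  Position 2: 'e' -> vowel (running count: 1)
Total vowels: 1

1


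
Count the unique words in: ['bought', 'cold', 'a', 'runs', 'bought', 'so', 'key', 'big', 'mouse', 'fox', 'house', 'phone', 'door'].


Listing all tokens and tracking unique types:
  Token 1: 'bought' -> NEW (unique so far: 1)
  Token 2: 'cold' -> NEW (unique so far: 2)
  Token 3: 'a' -> NEW (unique so far: 3)
  Token 4: 'runs' -> NEW (unique so far: 4)
  Token 5: 'bought' -> duplicate (unique so far: 4)
  Token 6: 'so' -> NEW (unique so far: 5)
  Token 7: 'key' -> NEW (unique so far: 6)
  Token 8: 'big' -> NEW (unique so far: 7)
  Token 9: 'mouse' -> NEW (unique so far: 8)
  Token 10: 'fox' -> NEW (unique so far: 9)
  Token 11: 'house' -> NEW (unique so far: 10)
  Token 12: 'phone' -> NEW (unique so far: 11)
  Token 13: 'door' -> NEW (unique so far: 12)
Unique types: ('a', 'big', 'bought', 'cold', 'door', 'fox', 'house', 'key', 'mouse', 'phone', 'runs', 'so')
Vocabulary size: 12

12


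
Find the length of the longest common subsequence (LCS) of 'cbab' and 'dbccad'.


DP table for LCS of 'cbab' and 'dbccad':
       d  b  c  c  a  d
    0  0  0  0  0  0  0
  c 0  0  0  1  1  1  1
  b 0  0  1  1  1  1  1
  a 0  0  1  1  1  2  2
  b 0  0  1  1  1  2  2
LCS: 'ca'
LCS length = 2

2


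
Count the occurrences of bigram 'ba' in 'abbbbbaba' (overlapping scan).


Scanning 'abbbbbaba' for bigram 'ba':
  Position 0: 'ab' -> no
  Position 1: 'bb' -> no
  Position 2: 'bb' -> no
  Position 3: 'bb' -> no
  Position 4: 'bb' -> no
  Position 5: 'ba' -> MATCH
  Position 6: 'ab' -> no
  Position 7: 'ba' -> MATCH
Total matches: 2

2


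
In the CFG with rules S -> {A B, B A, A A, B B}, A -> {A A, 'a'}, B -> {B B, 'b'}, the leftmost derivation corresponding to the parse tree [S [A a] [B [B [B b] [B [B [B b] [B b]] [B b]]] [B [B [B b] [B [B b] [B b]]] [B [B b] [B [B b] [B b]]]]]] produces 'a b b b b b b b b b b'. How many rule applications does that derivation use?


Every bracketed nonterminal node [X ...] in the tree is produced by exactly one rule application.
Reading the tree off as a leftmost derivation:
  Step 1: S  =>  A B   (applied S -> A B)
  Step 2: A B  =>  a B   (applied A -> a)
  Step 3: a B  =>  a B B   (applied B -> B B)
  Step 4: a B B  =>  a B B B   (applied B -> B B)
  Step 5: a B B B  =>  a b B B   (applied B -> b)
  Step 6: a b B B  =>  a b B B B   (applied B -> B B)
  Step 7: a b B B B  =>  a b B B B B   (applied B -> B B)
  Step 8: a b B B B B  =>  a b b B B B   (applied B -> b)
  Step 9: a b b B B B  =>  a b b b B B   (applied B -> b)
  Step 10: a b b b B B  =>  a b b b b B   (applied B -> b)
  Step 11: a b b b b B  =>  a b b b b B B   (applied B -> B B)
  Step 12: a b b b b B B  =>  a b b b b B B B   (applied B -> B B)
  Step 13: a b b b b B B B  =>  a b b b b b B B   (applied B -> b)
  Step 14: a b b b b b B B  =>  a b b b b b B B B   (applied B -> B B)
  Step 15: a b b b b b B B B  =>  a b b b b b b B B   (applied B -> b)
  Step 16: a b b b b b b B B  =>  a b b b b b b b B   (applied B -> b)
  Step 17: a b b b b b b b B  =>  a b b b b b b b B B   (applied B -> B B)
  Step 18: a b b b b b b b B B  =>  a b b b b b b b b B   (applied B -> b)
  Step 19: a b b b b b b b b B  =>  a b b b b b b b b B B   (applied B -> B B)
  Step 20: a b b b b b b b b B B  =>  a b b b b b b b b b B   (applied B -> b)
  Step 21: a b b b b b b b b b B  =>  a b b b b b b b b b b   (applied B -> b)
Final yield: a b b b b b b b b b b
Total rewrite steps: 21

21


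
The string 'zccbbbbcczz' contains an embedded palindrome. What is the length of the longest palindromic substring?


Scanning 'zccbbbbcczz' for palindromic substrings.
Substring at positions 0-9: 'zccbbbbccz'.
Check: reverse('zccbbbbccz') = 'zccbbbbccz' -> palindrome confirmed.
Neighbouring characters ('-' / 'z') break symmetry, so it cannot extend further.
No longer palindromic substring exists; longest length = 10

10


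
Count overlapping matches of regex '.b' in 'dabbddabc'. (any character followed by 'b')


Pattern: .b means any character followed by 'b'.
Scanning 'dabbddabc' position-by-position:
  Pos 0: window 'da' -> no
  Pos 1: window 'ab' -> MATCH
  Pos 2: window 'bb' -> MATCH
  Pos 3: window 'bd' -> no
  Pos 4: window 'dd' -> no
  Pos 5: window 'da' -> no
  Pos 6: window 'ab' -> MATCH
  Pos 7: window 'bc' -> no
  Pos 8: window 'c' -> no
Total matches: 3

3


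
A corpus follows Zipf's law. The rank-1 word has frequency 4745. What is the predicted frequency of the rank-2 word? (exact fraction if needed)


Zipf's law: freq(rank) = f1 / rank
f1 = 4745, rank = 2
freq = 4745 / 2
GCD(4745, 2) = 1
Simplified: 4745/2

4745/2


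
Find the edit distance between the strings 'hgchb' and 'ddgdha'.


Building DP table for s1='hgchb' (len 5) and s2='ddgdha' (len 6):
       d  d  g  d  h  a
    0  1  2  3  4  5  6
  h 1  1  2  3  4  4  5
  g 2  2  2  2  3  4  5
  c 3  3  3  3  3  4  5
  h 4  4  4  4  4  3  4
  b 5  5  5  5  5  4  4
Edit distance = dp[5][6] = 4

4


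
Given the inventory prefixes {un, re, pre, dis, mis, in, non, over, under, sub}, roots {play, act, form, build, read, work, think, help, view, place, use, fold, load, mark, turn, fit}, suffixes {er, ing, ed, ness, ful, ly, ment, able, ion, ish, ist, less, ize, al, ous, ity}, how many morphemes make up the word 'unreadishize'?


Segmenting 'unreadishize' against the inventory:
  'un' -> prefix (morpheme 1)
  'read' -> root (morpheme 2)
  'ish' -> suffix (morpheme 3)
  'ize' -> suffix (morpheme 4)
Total morphemes: 4

4


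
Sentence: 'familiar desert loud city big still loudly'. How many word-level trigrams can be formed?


Word trigrams from [7] words:
  Trigram 1: (familiar desert loud)
  Trigram 2: (desert loud city)
  Trigram 3: (loud city big)
  Trigram 4: (city big still)
  Trigram 5: (big still loudly)
Total word trigrams: 7 - 2 = 5

5


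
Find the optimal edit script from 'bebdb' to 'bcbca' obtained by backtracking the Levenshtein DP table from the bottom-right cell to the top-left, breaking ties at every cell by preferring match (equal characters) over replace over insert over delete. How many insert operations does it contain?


Edit distance = 3. Backtracking from cell (5, 5) with preference match > replace > insert > delete,
then listing the resulting alignment 'bebdb' -> 'bcbca' left to right:
  Step 1: keep 'b'
  Step 2: replace e->c
  Step 3: keep 'b'
  Step 4: replace d->c
  Step 5: replace b->a
Total insertions: 0

0


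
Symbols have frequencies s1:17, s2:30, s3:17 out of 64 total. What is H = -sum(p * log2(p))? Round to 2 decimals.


Computing entropy H = -sum(p_i * log2(p_i)):
  s1: p = 17/64 = 0.2656, -p*log2(p) = 0.5080
  s2: p = 30/64 = 0.4688, -p*log2(p) = 0.5124
  s3: p = 17/64 = 0.2656, -p*log2(p) = 0.5080
H = sum of terms = 1.5284
Rounded to 2 decimals: 1.53

1.53


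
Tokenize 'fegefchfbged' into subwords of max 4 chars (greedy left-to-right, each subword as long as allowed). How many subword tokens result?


'fegefchfbged' has 12 characters.
Chunking with max size 4:
  Chunk 1: 'fege' (positions 0-3)
  Chunk 2: 'fchf' (positions 4-7)
  Chunk 3: 'bged' (positions 8-11)
Total chunks: ceil(12 / 4) = 3

3


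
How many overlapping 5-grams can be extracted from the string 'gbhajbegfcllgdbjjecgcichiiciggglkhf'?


String 'gbhajbegfcllgdbjjecgcichiiciggglkhf' has length L = 35.
Number of overlapping n-grams = L - n + 1
Substituting: 35 - 5 + 1 = 31

31


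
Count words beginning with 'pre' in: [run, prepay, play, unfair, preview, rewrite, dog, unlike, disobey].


Checking each word for prefix 'pre':
  'run' -> no (count: 0)
  'prepay' -> YES, starts with 'pre' (count: 1)
  'play' -> no (count: 1)
  'unfair' -> no (count: 1)
  'preview' -> YES, starts with 'pre' (count: 2)
  'rewrite' -> no (count: 2)
  'dog' -> no (count: 2)
  'unlike' -> no (count: 2)
  'disobey' -> no (count: 2)
Total with prefix 'pre': 2

2


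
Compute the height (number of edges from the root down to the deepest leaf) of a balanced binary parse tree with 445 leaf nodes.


In a balanced binary tree with n leaves the deepest leaf is ceil(log2(n)) edges below the root.
log2(445) = 8.7977
ceil(8.7977) = 9
height (edges) = 9

9


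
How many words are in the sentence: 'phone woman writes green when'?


Counting words by splitting on spaces:
  Word 1: 'phone'
  Word 2: 'woman'
  Word 3: 'writes'
  Word 4: 'green'
  Word 5: 'when'
Total words: 5

5


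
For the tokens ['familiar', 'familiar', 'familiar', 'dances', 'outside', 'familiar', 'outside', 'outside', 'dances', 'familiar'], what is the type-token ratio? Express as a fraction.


Tokens: 10
Unique types: ('dances', 'familiar', 'outside') = 3
TTR = 3/10
Already in lowest terms.

3/10


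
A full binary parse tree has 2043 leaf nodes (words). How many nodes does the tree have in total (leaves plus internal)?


Leaf nodes (terminals): 2043
Internal nodes = n - 1 = 2043 - 1 = 2042
Total = leaves + internal = 2043 + 2042 = 4085

4085


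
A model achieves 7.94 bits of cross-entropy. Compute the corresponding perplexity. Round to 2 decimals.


Perplexity formula: PP = 2^H
H = 7.94
PP = 2^7.94
Decompose: 2^7.94 = 2^7 * 2^0.94
2^7 = 128, 2^0.94 ~ 1.9185282
PP ~ 128 * 1.9185282 = 245.5716096
Rounded to 2 decimals: 245.57

245.57


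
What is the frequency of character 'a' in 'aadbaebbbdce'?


Scanning 'aadbaebbbdce' for 'a':
  Position 0: 'a' -> MATCH (count: 1)
  Position 1: 'a' -> MATCH (count: 2)
  Position 4: 'a' -> MATCH (count: 3)
Total occurrences of 'a': 3

3


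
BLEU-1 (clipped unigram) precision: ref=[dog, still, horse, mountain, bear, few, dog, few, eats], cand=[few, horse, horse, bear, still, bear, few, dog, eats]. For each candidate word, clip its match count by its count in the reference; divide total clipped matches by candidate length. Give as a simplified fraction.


Reference word counts: {'bear': 1, 'dog': 2, 'eats': 1, 'few': 2, 'horse': 1, 'mountain': 1, 'still': 1}
Checking each candidate word (with clipping):
  'few' -> in reference (ref count 2, used 1/2) -> match (matches: 1)
  'horse' -> in reference (ref count 1, used 1/1) -> match (matches: 2)
  'horse' -> ref count 1 already used up (1/1) -> clipped, no match (matches: 2)
  'bear' -> in reference (ref count 1, used 1/1) -> match (matches: 3)
  'still' -> in reference (ref count 1, used 1/1) -> match (matches: 4)
  'bear' -> ref count 1 already used up (1/1) -> clipped, no match (matches: 4)
  'few' -> in reference (ref count 2, used 2/2) -> match (matches: 5)
  'dog' -> in reference (ref count 2, used 1/2) -> match (matches: 6)
  'eats' -> in reference (ref count 1, used 1/1) -> match (matches: 7)
Clipped matches: 7, Candidate length: 9
Precision = 7/9

7/9


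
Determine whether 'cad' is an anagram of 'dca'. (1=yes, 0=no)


Sort characters of 'cad': 'acd'
Sort characters of 'dca': 'acd'
Sorted forms match -> they ARE anagrams
Result: 1

1


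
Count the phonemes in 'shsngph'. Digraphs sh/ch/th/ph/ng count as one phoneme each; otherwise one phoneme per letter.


Parsing 'shsngph' greedily, digraphs first:
  'sh' -> digraph (1 consonant phoneme) (phonemes so far: 1)
  's' -> consonant phoneme (phonemes so far: 2)
  'ng' -> digraph (1 consonant phoneme) (phonemes so far: 3)
  'ph' -> digraph (1 consonant phoneme) (phonemes so far: 4)
Total phonemes: 4

4


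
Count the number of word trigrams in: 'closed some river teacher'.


Word trigrams from [4] words:
  Trigram 1: (closed some river)
  Trigram 2: (some river teacher)
Total word trigrams: 4 - 2 = 2

2


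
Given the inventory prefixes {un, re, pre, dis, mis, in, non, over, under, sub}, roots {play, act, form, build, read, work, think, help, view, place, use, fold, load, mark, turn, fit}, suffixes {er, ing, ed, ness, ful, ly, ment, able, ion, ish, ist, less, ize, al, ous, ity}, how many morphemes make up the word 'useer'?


Segmenting 'useer' against the inventory:
  'use' -> root (morpheme 1)
  'er' -> suffix (morpheme 2)
Total morphemes: 2

2
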